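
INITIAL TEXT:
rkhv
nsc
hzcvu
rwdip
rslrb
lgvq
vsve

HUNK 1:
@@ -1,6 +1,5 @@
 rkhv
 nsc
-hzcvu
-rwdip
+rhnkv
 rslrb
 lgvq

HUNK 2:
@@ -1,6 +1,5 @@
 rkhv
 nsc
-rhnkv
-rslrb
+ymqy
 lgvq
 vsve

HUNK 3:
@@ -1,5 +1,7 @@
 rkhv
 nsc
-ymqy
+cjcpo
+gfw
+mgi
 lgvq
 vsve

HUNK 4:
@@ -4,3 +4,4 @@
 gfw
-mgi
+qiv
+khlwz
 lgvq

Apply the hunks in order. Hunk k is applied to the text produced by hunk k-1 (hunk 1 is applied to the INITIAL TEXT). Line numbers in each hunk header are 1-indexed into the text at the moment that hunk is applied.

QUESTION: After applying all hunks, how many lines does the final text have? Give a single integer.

Hunk 1: at line 1 remove [hzcvu,rwdip] add [rhnkv] -> 6 lines: rkhv nsc rhnkv rslrb lgvq vsve
Hunk 2: at line 1 remove [rhnkv,rslrb] add [ymqy] -> 5 lines: rkhv nsc ymqy lgvq vsve
Hunk 3: at line 1 remove [ymqy] add [cjcpo,gfw,mgi] -> 7 lines: rkhv nsc cjcpo gfw mgi lgvq vsve
Hunk 4: at line 4 remove [mgi] add [qiv,khlwz] -> 8 lines: rkhv nsc cjcpo gfw qiv khlwz lgvq vsve
Final line count: 8

Answer: 8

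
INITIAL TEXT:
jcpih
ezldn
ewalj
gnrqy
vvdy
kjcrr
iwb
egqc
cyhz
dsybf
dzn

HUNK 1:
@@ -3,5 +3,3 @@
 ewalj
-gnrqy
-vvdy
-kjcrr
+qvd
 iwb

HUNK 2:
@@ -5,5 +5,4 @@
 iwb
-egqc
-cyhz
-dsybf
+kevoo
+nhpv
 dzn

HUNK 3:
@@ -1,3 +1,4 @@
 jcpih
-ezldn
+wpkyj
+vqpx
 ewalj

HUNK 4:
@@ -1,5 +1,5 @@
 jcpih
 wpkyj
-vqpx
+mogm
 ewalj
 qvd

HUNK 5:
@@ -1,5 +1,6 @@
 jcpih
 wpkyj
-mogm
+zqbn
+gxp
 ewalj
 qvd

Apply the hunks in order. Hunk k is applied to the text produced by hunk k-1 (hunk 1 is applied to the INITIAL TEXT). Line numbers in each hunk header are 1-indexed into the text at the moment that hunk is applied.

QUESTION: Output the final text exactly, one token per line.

Hunk 1: at line 3 remove [gnrqy,vvdy,kjcrr] add [qvd] -> 9 lines: jcpih ezldn ewalj qvd iwb egqc cyhz dsybf dzn
Hunk 2: at line 5 remove [egqc,cyhz,dsybf] add [kevoo,nhpv] -> 8 lines: jcpih ezldn ewalj qvd iwb kevoo nhpv dzn
Hunk 3: at line 1 remove [ezldn] add [wpkyj,vqpx] -> 9 lines: jcpih wpkyj vqpx ewalj qvd iwb kevoo nhpv dzn
Hunk 4: at line 1 remove [vqpx] add [mogm] -> 9 lines: jcpih wpkyj mogm ewalj qvd iwb kevoo nhpv dzn
Hunk 5: at line 1 remove [mogm] add [zqbn,gxp] -> 10 lines: jcpih wpkyj zqbn gxp ewalj qvd iwb kevoo nhpv dzn

Answer: jcpih
wpkyj
zqbn
gxp
ewalj
qvd
iwb
kevoo
nhpv
dzn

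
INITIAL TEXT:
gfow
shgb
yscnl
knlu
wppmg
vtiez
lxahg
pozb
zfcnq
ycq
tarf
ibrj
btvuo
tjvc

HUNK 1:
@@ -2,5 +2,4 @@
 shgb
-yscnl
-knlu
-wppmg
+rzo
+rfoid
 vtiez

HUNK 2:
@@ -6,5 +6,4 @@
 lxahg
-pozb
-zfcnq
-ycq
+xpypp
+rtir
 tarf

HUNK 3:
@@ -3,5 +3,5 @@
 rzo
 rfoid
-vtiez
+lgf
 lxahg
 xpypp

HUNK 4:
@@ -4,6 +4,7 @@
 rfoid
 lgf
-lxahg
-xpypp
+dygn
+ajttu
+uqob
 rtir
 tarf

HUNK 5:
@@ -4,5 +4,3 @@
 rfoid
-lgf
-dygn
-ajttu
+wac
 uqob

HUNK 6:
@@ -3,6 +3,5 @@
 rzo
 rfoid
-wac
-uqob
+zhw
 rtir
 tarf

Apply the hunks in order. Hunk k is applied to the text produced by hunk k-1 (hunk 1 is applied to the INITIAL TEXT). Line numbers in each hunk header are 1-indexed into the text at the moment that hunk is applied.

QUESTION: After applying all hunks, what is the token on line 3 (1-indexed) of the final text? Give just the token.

Hunk 1: at line 2 remove [yscnl,knlu,wppmg] add [rzo,rfoid] -> 13 lines: gfow shgb rzo rfoid vtiez lxahg pozb zfcnq ycq tarf ibrj btvuo tjvc
Hunk 2: at line 6 remove [pozb,zfcnq,ycq] add [xpypp,rtir] -> 12 lines: gfow shgb rzo rfoid vtiez lxahg xpypp rtir tarf ibrj btvuo tjvc
Hunk 3: at line 3 remove [vtiez] add [lgf] -> 12 lines: gfow shgb rzo rfoid lgf lxahg xpypp rtir tarf ibrj btvuo tjvc
Hunk 4: at line 4 remove [lxahg,xpypp] add [dygn,ajttu,uqob] -> 13 lines: gfow shgb rzo rfoid lgf dygn ajttu uqob rtir tarf ibrj btvuo tjvc
Hunk 5: at line 4 remove [lgf,dygn,ajttu] add [wac] -> 11 lines: gfow shgb rzo rfoid wac uqob rtir tarf ibrj btvuo tjvc
Hunk 6: at line 3 remove [wac,uqob] add [zhw] -> 10 lines: gfow shgb rzo rfoid zhw rtir tarf ibrj btvuo tjvc
Final line 3: rzo

Answer: rzo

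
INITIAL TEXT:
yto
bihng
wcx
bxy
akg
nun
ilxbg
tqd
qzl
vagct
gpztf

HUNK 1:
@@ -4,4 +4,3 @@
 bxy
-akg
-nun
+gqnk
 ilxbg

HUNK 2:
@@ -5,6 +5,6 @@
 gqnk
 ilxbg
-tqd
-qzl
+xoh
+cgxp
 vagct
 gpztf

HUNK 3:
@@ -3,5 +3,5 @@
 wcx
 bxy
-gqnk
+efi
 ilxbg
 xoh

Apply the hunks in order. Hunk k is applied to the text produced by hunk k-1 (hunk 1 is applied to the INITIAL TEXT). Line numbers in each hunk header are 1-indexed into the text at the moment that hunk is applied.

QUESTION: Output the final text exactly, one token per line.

Answer: yto
bihng
wcx
bxy
efi
ilxbg
xoh
cgxp
vagct
gpztf

Derivation:
Hunk 1: at line 4 remove [akg,nun] add [gqnk] -> 10 lines: yto bihng wcx bxy gqnk ilxbg tqd qzl vagct gpztf
Hunk 2: at line 5 remove [tqd,qzl] add [xoh,cgxp] -> 10 lines: yto bihng wcx bxy gqnk ilxbg xoh cgxp vagct gpztf
Hunk 3: at line 3 remove [gqnk] add [efi] -> 10 lines: yto bihng wcx bxy efi ilxbg xoh cgxp vagct gpztf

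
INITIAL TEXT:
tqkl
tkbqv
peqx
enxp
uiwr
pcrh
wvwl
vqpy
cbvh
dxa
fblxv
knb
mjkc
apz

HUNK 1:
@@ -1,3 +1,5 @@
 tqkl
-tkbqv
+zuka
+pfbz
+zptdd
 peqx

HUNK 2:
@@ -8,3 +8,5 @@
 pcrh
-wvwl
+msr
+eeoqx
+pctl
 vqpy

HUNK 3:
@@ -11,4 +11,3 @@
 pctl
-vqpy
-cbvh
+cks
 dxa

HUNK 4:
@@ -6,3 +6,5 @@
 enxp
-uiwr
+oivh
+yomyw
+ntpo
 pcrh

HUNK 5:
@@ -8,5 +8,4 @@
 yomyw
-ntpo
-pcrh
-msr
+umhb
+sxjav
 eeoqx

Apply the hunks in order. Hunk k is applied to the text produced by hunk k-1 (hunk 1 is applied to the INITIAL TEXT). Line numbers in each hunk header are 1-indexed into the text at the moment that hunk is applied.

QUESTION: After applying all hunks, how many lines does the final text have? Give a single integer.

Answer: 18

Derivation:
Hunk 1: at line 1 remove [tkbqv] add [zuka,pfbz,zptdd] -> 16 lines: tqkl zuka pfbz zptdd peqx enxp uiwr pcrh wvwl vqpy cbvh dxa fblxv knb mjkc apz
Hunk 2: at line 8 remove [wvwl] add [msr,eeoqx,pctl] -> 18 lines: tqkl zuka pfbz zptdd peqx enxp uiwr pcrh msr eeoqx pctl vqpy cbvh dxa fblxv knb mjkc apz
Hunk 3: at line 11 remove [vqpy,cbvh] add [cks] -> 17 lines: tqkl zuka pfbz zptdd peqx enxp uiwr pcrh msr eeoqx pctl cks dxa fblxv knb mjkc apz
Hunk 4: at line 6 remove [uiwr] add [oivh,yomyw,ntpo] -> 19 lines: tqkl zuka pfbz zptdd peqx enxp oivh yomyw ntpo pcrh msr eeoqx pctl cks dxa fblxv knb mjkc apz
Hunk 5: at line 8 remove [ntpo,pcrh,msr] add [umhb,sxjav] -> 18 lines: tqkl zuka pfbz zptdd peqx enxp oivh yomyw umhb sxjav eeoqx pctl cks dxa fblxv knb mjkc apz
Final line count: 18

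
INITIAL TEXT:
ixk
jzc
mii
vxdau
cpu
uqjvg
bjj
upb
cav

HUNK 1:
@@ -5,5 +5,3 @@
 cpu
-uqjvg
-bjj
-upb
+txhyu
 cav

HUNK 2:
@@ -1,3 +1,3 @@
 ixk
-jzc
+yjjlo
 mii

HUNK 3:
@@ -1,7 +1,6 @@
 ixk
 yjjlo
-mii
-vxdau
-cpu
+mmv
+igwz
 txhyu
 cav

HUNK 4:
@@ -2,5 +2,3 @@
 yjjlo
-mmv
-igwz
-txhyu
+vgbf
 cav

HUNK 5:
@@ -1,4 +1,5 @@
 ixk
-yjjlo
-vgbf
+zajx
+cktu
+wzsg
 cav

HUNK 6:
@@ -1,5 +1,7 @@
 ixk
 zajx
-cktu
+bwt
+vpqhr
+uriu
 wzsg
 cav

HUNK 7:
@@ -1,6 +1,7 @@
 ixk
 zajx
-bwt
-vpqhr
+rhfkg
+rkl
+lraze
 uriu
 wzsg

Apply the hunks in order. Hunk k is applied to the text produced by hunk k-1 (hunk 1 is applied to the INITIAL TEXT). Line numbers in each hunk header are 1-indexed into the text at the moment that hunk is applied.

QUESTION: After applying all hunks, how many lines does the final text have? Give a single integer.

Answer: 8

Derivation:
Hunk 1: at line 5 remove [uqjvg,bjj,upb] add [txhyu] -> 7 lines: ixk jzc mii vxdau cpu txhyu cav
Hunk 2: at line 1 remove [jzc] add [yjjlo] -> 7 lines: ixk yjjlo mii vxdau cpu txhyu cav
Hunk 3: at line 1 remove [mii,vxdau,cpu] add [mmv,igwz] -> 6 lines: ixk yjjlo mmv igwz txhyu cav
Hunk 4: at line 2 remove [mmv,igwz,txhyu] add [vgbf] -> 4 lines: ixk yjjlo vgbf cav
Hunk 5: at line 1 remove [yjjlo,vgbf] add [zajx,cktu,wzsg] -> 5 lines: ixk zajx cktu wzsg cav
Hunk 6: at line 1 remove [cktu] add [bwt,vpqhr,uriu] -> 7 lines: ixk zajx bwt vpqhr uriu wzsg cav
Hunk 7: at line 1 remove [bwt,vpqhr] add [rhfkg,rkl,lraze] -> 8 lines: ixk zajx rhfkg rkl lraze uriu wzsg cav
Final line count: 8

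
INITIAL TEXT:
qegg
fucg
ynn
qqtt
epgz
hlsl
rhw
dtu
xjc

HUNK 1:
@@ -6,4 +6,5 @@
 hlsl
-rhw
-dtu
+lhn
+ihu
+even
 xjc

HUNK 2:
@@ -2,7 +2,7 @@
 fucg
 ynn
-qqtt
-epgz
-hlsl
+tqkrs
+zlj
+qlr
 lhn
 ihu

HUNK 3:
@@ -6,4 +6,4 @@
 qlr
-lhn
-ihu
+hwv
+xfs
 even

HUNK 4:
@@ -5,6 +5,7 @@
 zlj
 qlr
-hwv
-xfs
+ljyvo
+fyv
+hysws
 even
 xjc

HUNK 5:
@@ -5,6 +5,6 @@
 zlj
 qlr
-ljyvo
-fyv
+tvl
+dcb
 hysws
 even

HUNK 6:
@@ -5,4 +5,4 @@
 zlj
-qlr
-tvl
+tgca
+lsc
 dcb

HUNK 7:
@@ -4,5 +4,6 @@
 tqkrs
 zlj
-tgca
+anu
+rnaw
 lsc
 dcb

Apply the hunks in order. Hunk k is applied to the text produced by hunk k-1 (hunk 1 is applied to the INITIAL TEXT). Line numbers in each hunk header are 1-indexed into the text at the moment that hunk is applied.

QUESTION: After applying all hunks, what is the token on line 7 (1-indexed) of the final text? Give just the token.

Answer: rnaw

Derivation:
Hunk 1: at line 6 remove [rhw,dtu] add [lhn,ihu,even] -> 10 lines: qegg fucg ynn qqtt epgz hlsl lhn ihu even xjc
Hunk 2: at line 2 remove [qqtt,epgz,hlsl] add [tqkrs,zlj,qlr] -> 10 lines: qegg fucg ynn tqkrs zlj qlr lhn ihu even xjc
Hunk 3: at line 6 remove [lhn,ihu] add [hwv,xfs] -> 10 lines: qegg fucg ynn tqkrs zlj qlr hwv xfs even xjc
Hunk 4: at line 5 remove [hwv,xfs] add [ljyvo,fyv,hysws] -> 11 lines: qegg fucg ynn tqkrs zlj qlr ljyvo fyv hysws even xjc
Hunk 5: at line 5 remove [ljyvo,fyv] add [tvl,dcb] -> 11 lines: qegg fucg ynn tqkrs zlj qlr tvl dcb hysws even xjc
Hunk 6: at line 5 remove [qlr,tvl] add [tgca,lsc] -> 11 lines: qegg fucg ynn tqkrs zlj tgca lsc dcb hysws even xjc
Hunk 7: at line 4 remove [tgca] add [anu,rnaw] -> 12 lines: qegg fucg ynn tqkrs zlj anu rnaw lsc dcb hysws even xjc
Final line 7: rnaw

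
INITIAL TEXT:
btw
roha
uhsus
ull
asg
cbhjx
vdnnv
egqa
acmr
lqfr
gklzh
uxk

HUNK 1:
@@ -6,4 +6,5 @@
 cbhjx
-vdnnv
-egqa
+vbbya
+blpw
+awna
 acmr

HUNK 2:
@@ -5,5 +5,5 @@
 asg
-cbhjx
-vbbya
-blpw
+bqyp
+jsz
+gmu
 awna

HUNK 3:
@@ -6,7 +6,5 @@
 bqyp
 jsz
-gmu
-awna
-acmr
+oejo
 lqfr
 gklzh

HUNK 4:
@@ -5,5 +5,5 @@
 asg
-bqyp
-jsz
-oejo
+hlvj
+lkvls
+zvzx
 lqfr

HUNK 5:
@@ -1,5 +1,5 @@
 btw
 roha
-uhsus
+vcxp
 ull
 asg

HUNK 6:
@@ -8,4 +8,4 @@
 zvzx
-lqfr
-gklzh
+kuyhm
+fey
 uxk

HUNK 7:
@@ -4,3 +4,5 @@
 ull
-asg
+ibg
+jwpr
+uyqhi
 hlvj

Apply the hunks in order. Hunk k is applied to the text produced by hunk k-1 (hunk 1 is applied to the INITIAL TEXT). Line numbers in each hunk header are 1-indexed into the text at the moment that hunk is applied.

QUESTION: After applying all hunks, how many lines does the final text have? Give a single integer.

Answer: 13

Derivation:
Hunk 1: at line 6 remove [vdnnv,egqa] add [vbbya,blpw,awna] -> 13 lines: btw roha uhsus ull asg cbhjx vbbya blpw awna acmr lqfr gklzh uxk
Hunk 2: at line 5 remove [cbhjx,vbbya,blpw] add [bqyp,jsz,gmu] -> 13 lines: btw roha uhsus ull asg bqyp jsz gmu awna acmr lqfr gklzh uxk
Hunk 3: at line 6 remove [gmu,awna,acmr] add [oejo] -> 11 lines: btw roha uhsus ull asg bqyp jsz oejo lqfr gklzh uxk
Hunk 4: at line 5 remove [bqyp,jsz,oejo] add [hlvj,lkvls,zvzx] -> 11 lines: btw roha uhsus ull asg hlvj lkvls zvzx lqfr gklzh uxk
Hunk 5: at line 1 remove [uhsus] add [vcxp] -> 11 lines: btw roha vcxp ull asg hlvj lkvls zvzx lqfr gklzh uxk
Hunk 6: at line 8 remove [lqfr,gklzh] add [kuyhm,fey] -> 11 lines: btw roha vcxp ull asg hlvj lkvls zvzx kuyhm fey uxk
Hunk 7: at line 4 remove [asg] add [ibg,jwpr,uyqhi] -> 13 lines: btw roha vcxp ull ibg jwpr uyqhi hlvj lkvls zvzx kuyhm fey uxk
Final line count: 13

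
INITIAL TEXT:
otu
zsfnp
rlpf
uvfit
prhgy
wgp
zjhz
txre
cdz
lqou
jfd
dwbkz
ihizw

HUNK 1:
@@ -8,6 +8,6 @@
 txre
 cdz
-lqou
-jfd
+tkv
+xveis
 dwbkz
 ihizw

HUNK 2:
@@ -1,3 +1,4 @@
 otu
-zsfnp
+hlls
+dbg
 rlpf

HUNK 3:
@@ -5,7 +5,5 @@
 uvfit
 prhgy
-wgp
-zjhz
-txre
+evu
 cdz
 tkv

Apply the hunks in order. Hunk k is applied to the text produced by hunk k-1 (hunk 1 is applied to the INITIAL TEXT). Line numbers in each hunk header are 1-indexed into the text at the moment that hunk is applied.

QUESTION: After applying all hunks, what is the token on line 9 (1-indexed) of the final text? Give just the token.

Answer: tkv

Derivation:
Hunk 1: at line 8 remove [lqou,jfd] add [tkv,xveis] -> 13 lines: otu zsfnp rlpf uvfit prhgy wgp zjhz txre cdz tkv xveis dwbkz ihizw
Hunk 2: at line 1 remove [zsfnp] add [hlls,dbg] -> 14 lines: otu hlls dbg rlpf uvfit prhgy wgp zjhz txre cdz tkv xveis dwbkz ihizw
Hunk 3: at line 5 remove [wgp,zjhz,txre] add [evu] -> 12 lines: otu hlls dbg rlpf uvfit prhgy evu cdz tkv xveis dwbkz ihizw
Final line 9: tkv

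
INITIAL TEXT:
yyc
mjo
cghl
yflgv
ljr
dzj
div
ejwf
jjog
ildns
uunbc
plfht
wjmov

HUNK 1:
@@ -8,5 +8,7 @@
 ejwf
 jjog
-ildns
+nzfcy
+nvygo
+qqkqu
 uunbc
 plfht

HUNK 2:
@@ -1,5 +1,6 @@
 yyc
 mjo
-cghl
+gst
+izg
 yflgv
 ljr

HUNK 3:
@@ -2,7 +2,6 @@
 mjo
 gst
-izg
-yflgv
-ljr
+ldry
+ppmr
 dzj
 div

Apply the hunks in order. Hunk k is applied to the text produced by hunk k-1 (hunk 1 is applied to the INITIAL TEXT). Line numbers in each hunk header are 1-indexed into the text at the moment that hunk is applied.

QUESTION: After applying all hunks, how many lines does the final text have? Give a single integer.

Hunk 1: at line 8 remove [ildns] add [nzfcy,nvygo,qqkqu] -> 15 lines: yyc mjo cghl yflgv ljr dzj div ejwf jjog nzfcy nvygo qqkqu uunbc plfht wjmov
Hunk 2: at line 1 remove [cghl] add [gst,izg] -> 16 lines: yyc mjo gst izg yflgv ljr dzj div ejwf jjog nzfcy nvygo qqkqu uunbc plfht wjmov
Hunk 3: at line 2 remove [izg,yflgv,ljr] add [ldry,ppmr] -> 15 lines: yyc mjo gst ldry ppmr dzj div ejwf jjog nzfcy nvygo qqkqu uunbc plfht wjmov
Final line count: 15

Answer: 15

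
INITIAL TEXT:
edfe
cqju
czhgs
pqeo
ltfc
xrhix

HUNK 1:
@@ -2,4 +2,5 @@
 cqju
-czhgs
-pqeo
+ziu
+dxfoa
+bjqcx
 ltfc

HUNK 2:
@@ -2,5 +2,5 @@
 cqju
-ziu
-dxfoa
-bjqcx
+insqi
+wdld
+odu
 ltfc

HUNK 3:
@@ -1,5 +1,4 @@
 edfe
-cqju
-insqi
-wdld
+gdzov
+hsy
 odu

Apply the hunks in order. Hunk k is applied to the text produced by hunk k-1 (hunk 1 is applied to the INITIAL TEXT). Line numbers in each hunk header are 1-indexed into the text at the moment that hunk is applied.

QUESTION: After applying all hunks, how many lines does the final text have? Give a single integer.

Hunk 1: at line 2 remove [czhgs,pqeo] add [ziu,dxfoa,bjqcx] -> 7 lines: edfe cqju ziu dxfoa bjqcx ltfc xrhix
Hunk 2: at line 2 remove [ziu,dxfoa,bjqcx] add [insqi,wdld,odu] -> 7 lines: edfe cqju insqi wdld odu ltfc xrhix
Hunk 3: at line 1 remove [cqju,insqi,wdld] add [gdzov,hsy] -> 6 lines: edfe gdzov hsy odu ltfc xrhix
Final line count: 6

Answer: 6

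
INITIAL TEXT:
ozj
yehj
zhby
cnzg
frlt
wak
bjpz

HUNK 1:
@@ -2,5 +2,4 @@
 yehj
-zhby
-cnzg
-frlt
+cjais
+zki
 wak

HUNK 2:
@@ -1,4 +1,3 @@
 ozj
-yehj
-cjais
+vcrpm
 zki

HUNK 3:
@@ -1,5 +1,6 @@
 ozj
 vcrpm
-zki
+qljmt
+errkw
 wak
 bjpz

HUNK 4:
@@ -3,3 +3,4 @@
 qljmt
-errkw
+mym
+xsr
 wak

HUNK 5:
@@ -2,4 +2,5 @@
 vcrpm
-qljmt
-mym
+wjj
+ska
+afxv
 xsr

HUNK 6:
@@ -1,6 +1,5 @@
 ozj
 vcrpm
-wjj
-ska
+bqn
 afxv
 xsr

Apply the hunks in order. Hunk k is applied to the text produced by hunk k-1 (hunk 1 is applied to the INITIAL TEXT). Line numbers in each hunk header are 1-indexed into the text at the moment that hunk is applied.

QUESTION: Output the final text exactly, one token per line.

Answer: ozj
vcrpm
bqn
afxv
xsr
wak
bjpz

Derivation:
Hunk 1: at line 2 remove [zhby,cnzg,frlt] add [cjais,zki] -> 6 lines: ozj yehj cjais zki wak bjpz
Hunk 2: at line 1 remove [yehj,cjais] add [vcrpm] -> 5 lines: ozj vcrpm zki wak bjpz
Hunk 3: at line 1 remove [zki] add [qljmt,errkw] -> 6 lines: ozj vcrpm qljmt errkw wak bjpz
Hunk 4: at line 3 remove [errkw] add [mym,xsr] -> 7 lines: ozj vcrpm qljmt mym xsr wak bjpz
Hunk 5: at line 2 remove [qljmt,mym] add [wjj,ska,afxv] -> 8 lines: ozj vcrpm wjj ska afxv xsr wak bjpz
Hunk 6: at line 1 remove [wjj,ska] add [bqn] -> 7 lines: ozj vcrpm bqn afxv xsr wak bjpz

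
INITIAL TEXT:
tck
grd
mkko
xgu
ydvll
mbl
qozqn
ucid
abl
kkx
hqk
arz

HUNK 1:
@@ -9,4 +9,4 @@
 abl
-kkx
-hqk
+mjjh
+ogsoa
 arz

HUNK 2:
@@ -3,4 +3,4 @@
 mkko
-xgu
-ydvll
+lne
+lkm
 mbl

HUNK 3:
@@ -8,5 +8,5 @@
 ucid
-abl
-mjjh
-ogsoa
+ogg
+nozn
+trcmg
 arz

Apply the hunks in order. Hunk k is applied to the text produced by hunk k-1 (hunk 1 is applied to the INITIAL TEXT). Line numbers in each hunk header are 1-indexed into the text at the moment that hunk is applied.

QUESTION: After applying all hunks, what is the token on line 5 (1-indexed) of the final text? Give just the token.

Hunk 1: at line 9 remove [kkx,hqk] add [mjjh,ogsoa] -> 12 lines: tck grd mkko xgu ydvll mbl qozqn ucid abl mjjh ogsoa arz
Hunk 2: at line 3 remove [xgu,ydvll] add [lne,lkm] -> 12 lines: tck grd mkko lne lkm mbl qozqn ucid abl mjjh ogsoa arz
Hunk 3: at line 8 remove [abl,mjjh,ogsoa] add [ogg,nozn,trcmg] -> 12 lines: tck grd mkko lne lkm mbl qozqn ucid ogg nozn trcmg arz
Final line 5: lkm

Answer: lkm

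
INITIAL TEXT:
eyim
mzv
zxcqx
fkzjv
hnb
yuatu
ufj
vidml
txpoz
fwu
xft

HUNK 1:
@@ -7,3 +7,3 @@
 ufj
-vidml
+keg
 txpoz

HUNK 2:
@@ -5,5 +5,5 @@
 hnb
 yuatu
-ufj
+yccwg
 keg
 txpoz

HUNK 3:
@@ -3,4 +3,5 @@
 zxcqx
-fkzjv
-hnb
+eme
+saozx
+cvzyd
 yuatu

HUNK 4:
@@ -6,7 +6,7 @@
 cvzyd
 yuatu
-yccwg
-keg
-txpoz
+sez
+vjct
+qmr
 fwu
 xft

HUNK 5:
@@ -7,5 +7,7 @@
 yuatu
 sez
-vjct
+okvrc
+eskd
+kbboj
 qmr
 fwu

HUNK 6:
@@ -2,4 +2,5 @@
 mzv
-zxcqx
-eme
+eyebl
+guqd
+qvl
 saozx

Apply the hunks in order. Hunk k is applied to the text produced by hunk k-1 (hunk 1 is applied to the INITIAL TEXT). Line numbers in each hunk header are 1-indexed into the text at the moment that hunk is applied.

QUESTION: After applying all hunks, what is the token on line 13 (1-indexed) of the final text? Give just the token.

Answer: qmr

Derivation:
Hunk 1: at line 7 remove [vidml] add [keg] -> 11 lines: eyim mzv zxcqx fkzjv hnb yuatu ufj keg txpoz fwu xft
Hunk 2: at line 5 remove [ufj] add [yccwg] -> 11 lines: eyim mzv zxcqx fkzjv hnb yuatu yccwg keg txpoz fwu xft
Hunk 3: at line 3 remove [fkzjv,hnb] add [eme,saozx,cvzyd] -> 12 lines: eyim mzv zxcqx eme saozx cvzyd yuatu yccwg keg txpoz fwu xft
Hunk 4: at line 6 remove [yccwg,keg,txpoz] add [sez,vjct,qmr] -> 12 lines: eyim mzv zxcqx eme saozx cvzyd yuatu sez vjct qmr fwu xft
Hunk 5: at line 7 remove [vjct] add [okvrc,eskd,kbboj] -> 14 lines: eyim mzv zxcqx eme saozx cvzyd yuatu sez okvrc eskd kbboj qmr fwu xft
Hunk 6: at line 2 remove [zxcqx,eme] add [eyebl,guqd,qvl] -> 15 lines: eyim mzv eyebl guqd qvl saozx cvzyd yuatu sez okvrc eskd kbboj qmr fwu xft
Final line 13: qmr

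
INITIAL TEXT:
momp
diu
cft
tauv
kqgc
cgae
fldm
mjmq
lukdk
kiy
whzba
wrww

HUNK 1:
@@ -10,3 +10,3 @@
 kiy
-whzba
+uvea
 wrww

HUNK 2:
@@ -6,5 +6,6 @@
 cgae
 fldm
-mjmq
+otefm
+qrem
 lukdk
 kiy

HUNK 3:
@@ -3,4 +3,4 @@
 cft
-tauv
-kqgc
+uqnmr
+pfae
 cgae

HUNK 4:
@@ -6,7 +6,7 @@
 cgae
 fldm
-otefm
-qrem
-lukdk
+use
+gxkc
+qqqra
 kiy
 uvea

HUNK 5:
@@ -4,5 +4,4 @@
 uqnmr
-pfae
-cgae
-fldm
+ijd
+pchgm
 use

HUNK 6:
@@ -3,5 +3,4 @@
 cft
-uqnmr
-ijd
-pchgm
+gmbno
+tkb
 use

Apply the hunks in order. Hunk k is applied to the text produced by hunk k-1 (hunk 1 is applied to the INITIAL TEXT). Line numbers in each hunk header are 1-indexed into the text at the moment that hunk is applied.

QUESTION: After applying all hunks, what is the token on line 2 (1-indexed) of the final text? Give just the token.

Hunk 1: at line 10 remove [whzba] add [uvea] -> 12 lines: momp diu cft tauv kqgc cgae fldm mjmq lukdk kiy uvea wrww
Hunk 2: at line 6 remove [mjmq] add [otefm,qrem] -> 13 lines: momp diu cft tauv kqgc cgae fldm otefm qrem lukdk kiy uvea wrww
Hunk 3: at line 3 remove [tauv,kqgc] add [uqnmr,pfae] -> 13 lines: momp diu cft uqnmr pfae cgae fldm otefm qrem lukdk kiy uvea wrww
Hunk 4: at line 6 remove [otefm,qrem,lukdk] add [use,gxkc,qqqra] -> 13 lines: momp diu cft uqnmr pfae cgae fldm use gxkc qqqra kiy uvea wrww
Hunk 5: at line 4 remove [pfae,cgae,fldm] add [ijd,pchgm] -> 12 lines: momp diu cft uqnmr ijd pchgm use gxkc qqqra kiy uvea wrww
Hunk 6: at line 3 remove [uqnmr,ijd,pchgm] add [gmbno,tkb] -> 11 lines: momp diu cft gmbno tkb use gxkc qqqra kiy uvea wrww
Final line 2: diu

Answer: diu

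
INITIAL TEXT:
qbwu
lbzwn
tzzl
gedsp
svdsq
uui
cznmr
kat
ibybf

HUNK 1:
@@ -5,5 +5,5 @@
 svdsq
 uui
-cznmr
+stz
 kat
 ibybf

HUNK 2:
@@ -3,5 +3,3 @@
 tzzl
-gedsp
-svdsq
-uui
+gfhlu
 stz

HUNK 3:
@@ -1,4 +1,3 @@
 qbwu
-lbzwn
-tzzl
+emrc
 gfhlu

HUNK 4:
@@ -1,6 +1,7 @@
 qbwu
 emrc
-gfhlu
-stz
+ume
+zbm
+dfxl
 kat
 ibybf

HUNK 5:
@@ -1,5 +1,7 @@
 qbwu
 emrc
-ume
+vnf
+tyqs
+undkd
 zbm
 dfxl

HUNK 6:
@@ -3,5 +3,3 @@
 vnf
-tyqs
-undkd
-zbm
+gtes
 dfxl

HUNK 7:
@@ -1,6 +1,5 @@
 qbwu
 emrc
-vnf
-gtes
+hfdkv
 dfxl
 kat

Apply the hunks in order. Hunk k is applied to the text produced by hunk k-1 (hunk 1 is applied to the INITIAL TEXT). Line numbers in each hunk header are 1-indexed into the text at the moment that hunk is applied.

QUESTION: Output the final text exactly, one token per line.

Answer: qbwu
emrc
hfdkv
dfxl
kat
ibybf

Derivation:
Hunk 1: at line 5 remove [cznmr] add [stz] -> 9 lines: qbwu lbzwn tzzl gedsp svdsq uui stz kat ibybf
Hunk 2: at line 3 remove [gedsp,svdsq,uui] add [gfhlu] -> 7 lines: qbwu lbzwn tzzl gfhlu stz kat ibybf
Hunk 3: at line 1 remove [lbzwn,tzzl] add [emrc] -> 6 lines: qbwu emrc gfhlu stz kat ibybf
Hunk 4: at line 1 remove [gfhlu,stz] add [ume,zbm,dfxl] -> 7 lines: qbwu emrc ume zbm dfxl kat ibybf
Hunk 5: at line 1 remove [ume] add [vnf,tyqs,undkd] -> 9 lines: qbwu emrc vnf tyqs undkd zbm dfxl kat ibybf
Hunk 6: at line 3 remove [tyqs,undkd,zbm] add [gtes] -> 7 lines: qbwu emrc vnf gtes dfxl kat ibybf
Hunk 7: at line 1 remove [vnf,gtes] add [hfdkv] -> 6 lines: qbwu emrc hfdkv dfxl kat ibybf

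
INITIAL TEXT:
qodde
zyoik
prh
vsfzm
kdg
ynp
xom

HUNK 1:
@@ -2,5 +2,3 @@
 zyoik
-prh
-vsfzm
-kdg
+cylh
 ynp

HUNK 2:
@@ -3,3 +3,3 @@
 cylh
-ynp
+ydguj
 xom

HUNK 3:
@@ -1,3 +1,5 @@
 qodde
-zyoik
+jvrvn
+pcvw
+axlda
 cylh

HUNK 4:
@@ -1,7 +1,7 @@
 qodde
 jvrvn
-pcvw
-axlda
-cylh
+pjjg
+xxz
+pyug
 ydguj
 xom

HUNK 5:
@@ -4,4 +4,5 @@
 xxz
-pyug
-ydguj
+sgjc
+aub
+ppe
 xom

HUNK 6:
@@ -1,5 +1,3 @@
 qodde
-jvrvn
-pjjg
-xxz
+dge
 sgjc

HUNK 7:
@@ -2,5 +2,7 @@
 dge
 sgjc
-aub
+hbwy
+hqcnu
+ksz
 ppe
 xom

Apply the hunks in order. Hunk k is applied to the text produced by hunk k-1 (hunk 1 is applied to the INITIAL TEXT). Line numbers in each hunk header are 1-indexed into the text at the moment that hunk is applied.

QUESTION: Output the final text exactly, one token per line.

Answer: qodde
dge
sgjc
hbwy
hqcnu
ksz
ppe
xom

Derivation:
Hunk 1: at line 2 remove [prh,vsfzm,kdg] add [cylh] -> 5 lines: qodde zyoik cylh ynp xom
Hunk 2: at line 3 remove [ynp] add [ydguj] -> 5 lines: qodde zyoik cylh ydguj xom
Hunk 3: at line 1 remove [zyoik] add [jvrvn,pcvw,axlda] -> 7 lines: qodde jvrvn pcvw axlda cylh ydguj xom
Hunk 4: at line 1 remove [pcvw,axlda,cylh] add [pjjg,xxz,pyug] -> 7 lines: qodde jvrvn pjjg xxz pyug ydguj xom
Hunk 5: at line 4 remove [pyug,ydguj] add [sgjc,aub,ppe] -> 8 lines: qodde jvrvn pjjg xxz sgjc aub ppe xom
Hunk 6: at line 1 remove [jvrvn,pjjg,xxz] add [dge] -> 6 lines: qodde dge sgjc aub ppe xom
Hunk 7: at line 2 remove [aub] add [hbwy,hqcnu,ksz] -> 8 lines: qodde dge sgjc hbwy hqcnu ksz ppe xom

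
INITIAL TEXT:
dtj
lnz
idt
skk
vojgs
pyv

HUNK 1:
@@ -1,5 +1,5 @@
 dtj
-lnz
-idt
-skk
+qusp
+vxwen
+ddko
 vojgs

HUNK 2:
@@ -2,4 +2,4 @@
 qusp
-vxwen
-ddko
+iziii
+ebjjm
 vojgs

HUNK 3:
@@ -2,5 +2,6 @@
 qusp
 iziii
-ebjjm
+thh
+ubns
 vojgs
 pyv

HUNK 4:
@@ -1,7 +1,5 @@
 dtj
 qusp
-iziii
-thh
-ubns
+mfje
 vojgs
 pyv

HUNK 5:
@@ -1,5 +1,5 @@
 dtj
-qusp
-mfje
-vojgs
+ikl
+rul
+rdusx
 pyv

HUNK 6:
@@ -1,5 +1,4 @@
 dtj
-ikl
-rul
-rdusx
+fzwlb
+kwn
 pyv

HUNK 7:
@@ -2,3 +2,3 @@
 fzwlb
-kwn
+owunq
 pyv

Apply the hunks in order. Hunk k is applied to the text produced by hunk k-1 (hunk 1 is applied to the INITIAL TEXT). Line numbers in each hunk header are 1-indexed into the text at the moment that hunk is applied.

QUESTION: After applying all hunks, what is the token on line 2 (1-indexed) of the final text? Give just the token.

Answer: fzwlb

Derivation:
Hunk 1: at line 1 remove [lnz,idt,skk] add [qusp,vxwen,ddko] -> 6 lines: dtj qusp vxwen ddko vojgs pyv
Hunk 2: at line 2 remove [vxwen,ddko] add [iziii,ebjjm] -> 6 lines: dtj qusp iziii ebjjm vojgs pyv
Hunk 3: at line 2 remove [ebjjm] add [thh,ubns] -> 7 lines: dtj qusp iziii thh ubns vojgs pyv
Hunk 4: at line 1 remove [iziii,thh,ubns] add [mfje] -> 5 lines: dtj qusp mfje vojgs pyv
Hunk 5: at line 1 remove [qusp,mfje,vojgs] add [ikl,rul,rdusx] -> 5 lines: dtj ikl rul rdusx pyv
Hunk 6: at line 1 remove [ikl,rul,rdusx] add [fzwlb,kwn] -> 4 lines: dtj fzwlb kwn pyv
Hunk 7: at line 2 remove [kwn] add [owunq] -> 4 lines: dtj fzwlb owunq pyv
Final line 2: fzwlb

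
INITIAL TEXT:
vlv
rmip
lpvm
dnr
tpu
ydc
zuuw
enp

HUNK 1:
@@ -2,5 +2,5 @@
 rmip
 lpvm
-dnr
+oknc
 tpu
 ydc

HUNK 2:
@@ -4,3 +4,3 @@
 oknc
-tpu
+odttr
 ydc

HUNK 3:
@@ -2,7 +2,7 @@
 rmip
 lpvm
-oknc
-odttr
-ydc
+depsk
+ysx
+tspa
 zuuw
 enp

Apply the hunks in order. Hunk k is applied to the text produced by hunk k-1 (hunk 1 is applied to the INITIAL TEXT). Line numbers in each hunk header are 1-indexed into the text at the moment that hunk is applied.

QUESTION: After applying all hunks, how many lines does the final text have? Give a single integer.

Answer: 8

Derivation:
Hunk 1: at line 2 remove [dnr] add [oknc] -> 8 lines: vlv rmip lpvm oknc tpu ydc zuuw enp
Hunk 2: at line 4 remove [tpu] add [odttr] -> 8 lines: vlv rmip lpvm oknc odttr ydc zuuw enp
Hunk 3: at line 2 remove [oknc,odttr,ydc] add [depsk,ysx,tspa] -> 8 lines: vlv rmip lpvm depsk ysx tspa zuuw enp
Final line count: 8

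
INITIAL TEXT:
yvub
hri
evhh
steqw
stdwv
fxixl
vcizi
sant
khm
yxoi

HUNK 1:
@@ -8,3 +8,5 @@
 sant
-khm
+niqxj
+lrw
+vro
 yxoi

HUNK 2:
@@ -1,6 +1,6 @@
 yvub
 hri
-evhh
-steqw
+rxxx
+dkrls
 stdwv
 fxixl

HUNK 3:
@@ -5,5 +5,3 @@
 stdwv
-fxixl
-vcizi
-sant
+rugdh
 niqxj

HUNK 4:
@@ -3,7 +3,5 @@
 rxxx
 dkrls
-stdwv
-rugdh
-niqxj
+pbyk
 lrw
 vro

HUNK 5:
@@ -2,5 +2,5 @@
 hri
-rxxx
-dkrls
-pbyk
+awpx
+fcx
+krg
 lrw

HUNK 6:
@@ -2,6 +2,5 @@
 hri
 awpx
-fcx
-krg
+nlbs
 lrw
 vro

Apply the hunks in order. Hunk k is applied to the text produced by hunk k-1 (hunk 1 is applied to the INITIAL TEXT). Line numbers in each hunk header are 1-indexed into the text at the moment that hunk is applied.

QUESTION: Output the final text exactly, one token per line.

Answer: yvub
hri
awpx
nlbs
lrw
vro
yxoi

Derivation:
Hunk 1: at line 8 remove [khm] add [niqxj,lrw,vro] -> 12 lines: yvub hri evhh steqw stdwv fxixl vcizi sant niqxj lrw vro yxoi
Hunk 2: at line 1 remove [evhh,steqw] add [rxxx,dkrls] -> 12 lines: yvub hri rxxx dkrls stdwv fxixl vcizi sant niqxj lrw vro yxoi
Hunk 3: at line 5 remove [fxixl,vcizi,sant] add [rugdh] -> 10 lines: yvub hri rxxx dkrls stdwv rugdh niqxj lrw vro yxoi
Hunk 4: at line 3 remove [stdwv,rugdh,niqxj] add [pbyk] -> 8 lines: yvub hri rxxx dkrls pbyk lrw vro yxoi
Hunk 5: at line 2 remove [rxxx,dkrls,pbyk] add [awpx,fcx,krg] -> 8 lines: yvub hri awpx fcx krg lrw vro yxoi
Hunk 6: at line 2 remove [fcx,krg] add [nlbs] -> 7 lines: yvub hri awpx nlbs lrw vro yxoi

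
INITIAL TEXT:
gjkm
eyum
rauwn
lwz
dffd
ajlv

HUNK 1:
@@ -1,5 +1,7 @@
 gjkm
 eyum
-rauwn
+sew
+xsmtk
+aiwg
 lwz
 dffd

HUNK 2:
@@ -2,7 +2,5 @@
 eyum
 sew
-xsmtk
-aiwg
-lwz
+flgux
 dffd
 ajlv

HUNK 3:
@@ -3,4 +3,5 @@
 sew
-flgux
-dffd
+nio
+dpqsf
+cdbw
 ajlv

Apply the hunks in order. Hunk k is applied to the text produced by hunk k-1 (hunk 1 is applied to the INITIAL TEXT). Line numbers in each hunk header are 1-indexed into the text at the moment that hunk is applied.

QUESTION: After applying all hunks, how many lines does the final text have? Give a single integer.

Hunk 1: at line 1 remove [rauwn] add [sew,xsmtk,aiwg] -> 8 lines: gjkm eyum sew xsmtk aiwg lwz dffd ajlv
Hunk 2: at line 2 remove [xsmtk,aiwg,lwz] add [flgux] -> 6 lines: gjkm eyum sew flgux dffd ajlv
Hunk 3: at line 3 remove [flgux,dffd] add [nio,dpqsf,cdbw] -> 7 lines: gjkm eyum sew nio dpqsf cdbw ajlv
Final line count: 7

Answer: 7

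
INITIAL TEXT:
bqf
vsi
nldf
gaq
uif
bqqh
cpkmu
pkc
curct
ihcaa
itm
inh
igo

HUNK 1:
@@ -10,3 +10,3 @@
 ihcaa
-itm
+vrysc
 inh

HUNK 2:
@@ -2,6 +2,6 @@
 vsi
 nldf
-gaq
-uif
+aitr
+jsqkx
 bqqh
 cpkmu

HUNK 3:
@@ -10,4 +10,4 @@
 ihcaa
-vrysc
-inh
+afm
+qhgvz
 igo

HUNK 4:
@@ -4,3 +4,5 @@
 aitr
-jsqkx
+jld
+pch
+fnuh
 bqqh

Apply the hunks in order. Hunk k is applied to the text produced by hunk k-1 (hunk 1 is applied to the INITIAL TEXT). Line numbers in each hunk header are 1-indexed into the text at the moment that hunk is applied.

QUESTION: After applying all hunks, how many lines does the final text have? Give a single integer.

Hunk 1: at line 10 remove [itm] add [vrysc] -> 13 lines: bqf vsi nldf gaq uif bqqh cpkmu pkc curct ihcaa vrysc inh igo
Hunk 2: at line 2 remove [gaq,uif] add [aitr,jsqkx] -> 13 lines: bqf vsi nldf aitr jsqkx bqqh cpkmu pkc curct ihcaa vrysc inh igo
Hunk 3: at line 10 remove [vrysc,inh] add [afm,qhgvz] -> 13 lines: bqf vsi nldf aitr jsqkx bqqh cpkmu pkc curct ihcaa afm qhgvz igo
Hunk 4: at line 4 remove [jsqkx] add [jld,pch,fnuh] -> 15 lines: bqf vsi nldf aitr jld pch fnuh bqqh cpkmu pkc curct ihcaa afm qhgvz igo
Final line count: 15

Answer: 15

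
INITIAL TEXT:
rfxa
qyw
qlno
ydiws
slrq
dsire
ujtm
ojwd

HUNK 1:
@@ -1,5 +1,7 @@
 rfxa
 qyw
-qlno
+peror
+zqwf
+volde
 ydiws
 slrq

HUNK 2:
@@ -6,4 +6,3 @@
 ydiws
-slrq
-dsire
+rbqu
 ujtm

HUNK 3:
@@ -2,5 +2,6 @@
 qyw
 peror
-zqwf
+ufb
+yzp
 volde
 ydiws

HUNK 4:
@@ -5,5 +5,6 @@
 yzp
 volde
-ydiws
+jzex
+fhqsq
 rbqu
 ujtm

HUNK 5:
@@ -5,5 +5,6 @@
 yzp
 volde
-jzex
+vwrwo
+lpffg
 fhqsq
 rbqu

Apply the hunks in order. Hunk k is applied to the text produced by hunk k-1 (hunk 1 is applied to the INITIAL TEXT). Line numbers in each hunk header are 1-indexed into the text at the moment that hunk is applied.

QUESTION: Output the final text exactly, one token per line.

Answer: rfxa
qyw
peror
ufb
yzp
volde
vwrwo
lpffg
fhqsq
rbqu
ujtm
ojwd

Derivation:
Hunk 1: at line 1 remove [qlno] add [peror,zqwf,volde] -> 10 lines: rfxa qyw peror zqwf volde ydiws slrq dsire ujtm ojwd
Hunk 2: at line 6 remove [slrq,dsire] add [rbqu] -> 9 lines: rfxa qyw peror zqwf volde ydiws rbqu ujtm ojwd
Hunk 3: at line 2 remove [zqwf] add [ufb,yzp] -> 10 lines: rfxa qyw peror ufb yzp volde ydiws rbqu ujtm ojwd
Hunk 4: at line 5 remove [ydiws] add [jzex,fhqsq] -> 11 lines: rfxa qyw peror ufb yzp volde jzex fhqsq rbqu ujtm ojwd
Hunk 5: at line 5 remove [jzex] add [vwrwo,lpffg] -> 12 lines: rfxa qyw peror ufb yzp volde vwrwo lpffg fhqsq rbqu ujtm ojwd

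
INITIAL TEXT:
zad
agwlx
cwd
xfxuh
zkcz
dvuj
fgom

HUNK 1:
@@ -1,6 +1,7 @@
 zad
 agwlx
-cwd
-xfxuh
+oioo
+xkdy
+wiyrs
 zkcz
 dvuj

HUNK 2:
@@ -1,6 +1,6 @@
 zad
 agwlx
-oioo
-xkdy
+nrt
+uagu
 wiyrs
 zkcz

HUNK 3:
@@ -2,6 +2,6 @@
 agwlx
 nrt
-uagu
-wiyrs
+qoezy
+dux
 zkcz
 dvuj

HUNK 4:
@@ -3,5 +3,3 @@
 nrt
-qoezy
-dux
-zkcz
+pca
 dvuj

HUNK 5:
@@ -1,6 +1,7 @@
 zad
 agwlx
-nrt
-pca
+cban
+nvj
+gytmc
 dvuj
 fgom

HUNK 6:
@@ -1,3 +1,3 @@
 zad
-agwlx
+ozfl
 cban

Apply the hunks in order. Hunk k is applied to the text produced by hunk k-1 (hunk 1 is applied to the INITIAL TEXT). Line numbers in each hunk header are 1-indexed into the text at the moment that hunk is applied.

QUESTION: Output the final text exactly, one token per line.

Hunk 1: at line 1 remove [cwd,xfxuh] add [oioo,xkdy,wiyrs] -> 8 lines: zad agwlx oioo xkdy wiyrs zkcz dvuj fgom
Hunk 2: at line 1 remove [oioo,xkdy] add [nrt,uagu] -> 8 lines: zad agwlx nrt uagu wiyrs zkcz dvuj fgom
Hunk 3: at line 2 remove [uagu,wiyrs] add [qoezy,dux] -> 8 lines: zad agwlx nrt qoezy dux zkcz dvuj fgom
Hunk 4: at line 3 remove [qoezy,dux,zkcz] add [pca] -> 6 lines: zad agwlx nrt pca dvuj fgom
Hunk 5: at line 1 remove [nrt,pca] add [cban,nvj,gytmc] -> 7 lines: zad agwlx cban nvj gytmc dvuj fgom
Hunk 6: at line 1 remove [agwlx] add [ozfl] -> 7 lines: zad ozfl cban nvj gytmc dvuj fgom

Answer: zad
ozfl
cban
nvj
gytmc
dvuj
fgom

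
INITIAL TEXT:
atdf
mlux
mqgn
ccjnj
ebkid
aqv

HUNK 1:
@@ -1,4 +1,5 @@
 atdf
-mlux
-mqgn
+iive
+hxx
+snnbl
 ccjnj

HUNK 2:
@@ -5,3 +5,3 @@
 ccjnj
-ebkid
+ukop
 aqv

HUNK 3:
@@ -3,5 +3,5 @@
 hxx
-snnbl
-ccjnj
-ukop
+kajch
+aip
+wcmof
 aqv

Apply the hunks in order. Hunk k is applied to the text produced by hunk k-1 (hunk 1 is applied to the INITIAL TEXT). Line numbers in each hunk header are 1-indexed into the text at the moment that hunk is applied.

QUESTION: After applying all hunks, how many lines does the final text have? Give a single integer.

Hunk 1: at line 1 remove [mlux,mqgn] add [iive,hxx,snnbl] -> 7 lines: atdf iive hxx snnbl ccjnj ebkid aqv
Hunk 2: at line 5 remove [ebkid] add [ukop] -> 7 lines: atdf iive hxx snnbl ccjnj ukop aqv
Hunk 3: at line 3 remove [snnbl,ccjnj,ukop] add [kajch,aip,wcmof] -> 7 lines: atdf iive hxx kajch aip wcmof aqv
Final line count: 7

Answer: 7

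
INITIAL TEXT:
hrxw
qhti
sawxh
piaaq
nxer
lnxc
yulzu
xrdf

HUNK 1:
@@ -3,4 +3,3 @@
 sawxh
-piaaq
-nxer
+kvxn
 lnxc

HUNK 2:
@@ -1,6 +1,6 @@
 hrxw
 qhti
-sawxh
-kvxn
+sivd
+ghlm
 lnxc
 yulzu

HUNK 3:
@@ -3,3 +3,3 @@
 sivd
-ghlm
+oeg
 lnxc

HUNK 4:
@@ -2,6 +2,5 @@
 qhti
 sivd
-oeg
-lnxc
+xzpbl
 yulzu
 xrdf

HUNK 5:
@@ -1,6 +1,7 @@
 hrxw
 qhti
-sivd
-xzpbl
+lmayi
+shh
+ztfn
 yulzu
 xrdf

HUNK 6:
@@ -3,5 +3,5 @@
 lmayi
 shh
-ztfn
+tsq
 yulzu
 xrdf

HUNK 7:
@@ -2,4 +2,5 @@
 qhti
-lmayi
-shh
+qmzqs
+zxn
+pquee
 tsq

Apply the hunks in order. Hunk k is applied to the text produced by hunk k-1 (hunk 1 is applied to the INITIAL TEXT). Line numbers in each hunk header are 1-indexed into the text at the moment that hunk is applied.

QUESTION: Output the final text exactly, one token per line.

Hunk 1: at line 3 remove [piaaq,nxer] add [kvxn] -> 7 lines: hrxw qhti sawxh kvxn lnxc yulzu xrdf
Hunk 2: at line 1 remove [sawxh,kvxn] add [sivd,ghlm] -> 7 lines: hrxw qhti sivd ghlm lnxc yulzu xrdf
Hunk 3: at line 3 remove [ghlm] add [oeg] -> 7 lines: hrxw qhti sivd oeg lnxc yulzu xrdf
Hunk 4: at line 2 remove [oeg,lnxc] add [xzpbl] -> 6 lines: hrxw qhti sivd xzpbl yulzu xrdf
Hunk 5: at line 1 remove [sivd,xzpbl] add [lmayi,shh,ztfn] -> 7 lines: hrxw qhti lmayi shh ztfn yulzu xrdf
Hunk 6: at line 3 remove [ztfn] add [tsq] -> 7 lines: hrxw qhti lmayi shh tsq yulzu xrdf
Hunk 7: at line 2 remove [lmayi,shh] add [qmzqs,zxn,pquee] -> 8 lines: hrxw qhti qmzqs zxn pquee tsq yulzu xrdf

Answer: hrxw
qhti
qmzqs
zxn
pquee
tsq
yulzu
xrdf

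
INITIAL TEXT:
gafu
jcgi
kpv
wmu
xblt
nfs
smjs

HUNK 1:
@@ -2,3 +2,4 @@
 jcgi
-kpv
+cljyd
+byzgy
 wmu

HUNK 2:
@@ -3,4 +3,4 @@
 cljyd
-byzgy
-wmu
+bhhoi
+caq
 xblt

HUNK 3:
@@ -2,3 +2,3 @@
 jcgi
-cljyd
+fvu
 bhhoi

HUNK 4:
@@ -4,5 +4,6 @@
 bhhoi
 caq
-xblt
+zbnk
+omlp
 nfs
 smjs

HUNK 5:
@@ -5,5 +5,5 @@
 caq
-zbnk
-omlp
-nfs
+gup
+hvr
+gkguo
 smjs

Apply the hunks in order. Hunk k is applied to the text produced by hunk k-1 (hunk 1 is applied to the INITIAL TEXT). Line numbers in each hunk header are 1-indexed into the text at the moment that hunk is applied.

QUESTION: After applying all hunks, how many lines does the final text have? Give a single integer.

Answer: 9

Derivation:
Hunk 1: at line 2 remove [kpv] add [cljyd,byzgy] -> 8 lines: gafu jcgi cljyd byzgy wmu xblt nfs smjs
Hunk 2: at line 3 remove [byzgy,wmu] add [bhhoi,caq] -> 8 lines: gafu jcgi cljyd bhhoi caq xblt nfs smjs
Hunk 3: at line 2 remove [cljyd] add [fvu] -> 8 lines: gafu jcgi fvu bhhoi caq xblt nfs smjs
Hunk 4: at line 4 remove [xblt] add [zbnk,omlp] -> 9 lines: gafu jcgi fvu bhhoi caq zbnk omlp nfs smjs
Hunk 5: at line 5 remove [zbnk,omlp,nfs] add [gup,hvr,gkguo] -> 9 lines: gafu jcgi fvu bhhoi caq gup hvr gkguo smjs
Final line count: 9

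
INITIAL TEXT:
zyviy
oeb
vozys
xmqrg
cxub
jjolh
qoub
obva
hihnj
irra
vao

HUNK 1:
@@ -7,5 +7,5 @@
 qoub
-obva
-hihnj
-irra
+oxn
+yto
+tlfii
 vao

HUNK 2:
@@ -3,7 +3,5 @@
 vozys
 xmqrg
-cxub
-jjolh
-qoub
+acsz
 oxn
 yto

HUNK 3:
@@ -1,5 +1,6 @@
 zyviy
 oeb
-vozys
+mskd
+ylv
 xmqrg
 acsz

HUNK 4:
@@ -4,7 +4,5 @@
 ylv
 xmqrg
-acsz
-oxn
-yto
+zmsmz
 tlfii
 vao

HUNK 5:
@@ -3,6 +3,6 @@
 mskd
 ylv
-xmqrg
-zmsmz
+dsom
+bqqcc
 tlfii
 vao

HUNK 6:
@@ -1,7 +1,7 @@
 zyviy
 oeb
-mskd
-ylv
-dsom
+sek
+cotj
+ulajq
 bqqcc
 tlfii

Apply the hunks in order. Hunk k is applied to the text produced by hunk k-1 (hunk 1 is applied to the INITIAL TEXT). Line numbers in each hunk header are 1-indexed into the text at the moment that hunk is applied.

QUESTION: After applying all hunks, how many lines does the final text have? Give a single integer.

Answer: 8

Derivation:
Hunk 1: at line 7 remove [obva,hihnj,irra] add [oxn,yto,tlfii] -> 11 lines: zyviy oeb vozys xmqrg cxub jjolh qoub oxn yto tlfii vao
Hunk 2: at line 3 remove [cxub,jjolh,qoub] add [acsz] -> 9 lines: zyviy oeb vozys xmqrg acsz oxn yto tlfii vao
Hunk 3: at line 1 remove [vozys] add [mskd,ylv] -> 10 lines: zyviy oeb mskd ylv xmqrg acsz oxn yto tlfii vao
Hunk 4: at line 4 remove [acsz,oxn,yto] add [zmsmz] -> 8 lines: zyviy oeb mskd ylv xmqrg zmsmz tlfii vao
Hunk 5: at line 3 remove [xmqrg,zmsmz] add [dsom,bqqcc] -> 8 lines: zyviy oeb mskd ylv dsom bqqcc tlfii vao
Hunk 6: at line 1 remove [mskd,ylv,dsom] add [sek,cotj,ulajq] -> 8 lines: zyviy oeb sek cotj ulajq bqqcc tlfii vao
Final line count: 8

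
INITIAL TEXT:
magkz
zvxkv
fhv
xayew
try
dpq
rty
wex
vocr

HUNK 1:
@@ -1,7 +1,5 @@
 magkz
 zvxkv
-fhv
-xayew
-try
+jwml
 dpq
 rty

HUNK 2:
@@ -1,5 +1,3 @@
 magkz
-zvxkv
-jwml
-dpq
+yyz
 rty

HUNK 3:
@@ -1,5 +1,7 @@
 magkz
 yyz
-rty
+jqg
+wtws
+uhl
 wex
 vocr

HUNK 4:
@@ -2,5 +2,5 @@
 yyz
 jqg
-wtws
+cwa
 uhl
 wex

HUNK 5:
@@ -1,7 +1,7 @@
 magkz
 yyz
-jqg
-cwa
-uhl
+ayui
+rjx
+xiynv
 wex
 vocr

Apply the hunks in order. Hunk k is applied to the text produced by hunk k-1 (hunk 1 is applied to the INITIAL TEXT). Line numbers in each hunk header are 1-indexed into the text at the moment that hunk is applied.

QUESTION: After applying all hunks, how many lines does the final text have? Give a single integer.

Answer: 7

Derivation:
Hunk 1: at line 1 remove [fhv,xayew,try] add [jwml] -> 7 lines: magkz zvxkv jwml dpq rty wex vocr
Hunk 2: at line 1 remove [zvxkv,jwml,dpq] add [yyz] -> 5 lines: magkz yyz rty wex vocr
Hunk 3: at line 1 remove [rty] add [jqg,wtws,uhl] -> 7 lines: magkz yyz jqg wtws uhl wex vocr
Hunk 4: at line 2 remove [wtws] add [cwa] -> 7 lines: magkz yyz jqg cwa uhl wex vocr
Hunk 5: at line 1 remove [jqg,cwa,uhl] add [ayui,rjx,xiynv] -> 7 lines: magkz yyz ayui rjx xiynv wex vocr
Final line count: 7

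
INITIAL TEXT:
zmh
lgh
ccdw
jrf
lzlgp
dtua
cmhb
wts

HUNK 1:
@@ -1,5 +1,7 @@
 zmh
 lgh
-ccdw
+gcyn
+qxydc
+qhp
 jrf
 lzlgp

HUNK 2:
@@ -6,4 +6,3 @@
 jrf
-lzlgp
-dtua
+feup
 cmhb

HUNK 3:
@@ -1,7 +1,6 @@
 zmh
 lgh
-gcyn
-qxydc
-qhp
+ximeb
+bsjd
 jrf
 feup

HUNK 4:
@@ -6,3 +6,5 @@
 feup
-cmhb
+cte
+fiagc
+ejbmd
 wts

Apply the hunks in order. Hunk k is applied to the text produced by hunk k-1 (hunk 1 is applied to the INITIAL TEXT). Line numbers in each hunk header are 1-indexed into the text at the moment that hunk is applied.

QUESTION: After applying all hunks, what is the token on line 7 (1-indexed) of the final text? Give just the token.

Hunk 1: at line 1 remove [ccdw] add [gcyn,qxydc,qhp] -> 10 lines: zmh lgh gcyn qxydc qhp jrf lzlgp dtua cmhb wts
Hunk 2: at line 6 remove [lzlgp,dtua] add [feup] -> 9 lines: zmh lgh gcyn qxydc qhp jrf feup cmhb wts
Hunk 3: at line 1 remove [gcyn,qxydc,qhp] add [ximeb,bsjd] -> 8 lines: zmh lgh ximeb bsjd jrf feup cmhb wts
Hunk 4: at line 6 remove [cmhb] add [cte,fiagc,ejbmd] -> 10 lines: zmh lgh ximeb bsjd jrf feup cte fiagc ejbmd wts
Final line 7: cte

Answer: cte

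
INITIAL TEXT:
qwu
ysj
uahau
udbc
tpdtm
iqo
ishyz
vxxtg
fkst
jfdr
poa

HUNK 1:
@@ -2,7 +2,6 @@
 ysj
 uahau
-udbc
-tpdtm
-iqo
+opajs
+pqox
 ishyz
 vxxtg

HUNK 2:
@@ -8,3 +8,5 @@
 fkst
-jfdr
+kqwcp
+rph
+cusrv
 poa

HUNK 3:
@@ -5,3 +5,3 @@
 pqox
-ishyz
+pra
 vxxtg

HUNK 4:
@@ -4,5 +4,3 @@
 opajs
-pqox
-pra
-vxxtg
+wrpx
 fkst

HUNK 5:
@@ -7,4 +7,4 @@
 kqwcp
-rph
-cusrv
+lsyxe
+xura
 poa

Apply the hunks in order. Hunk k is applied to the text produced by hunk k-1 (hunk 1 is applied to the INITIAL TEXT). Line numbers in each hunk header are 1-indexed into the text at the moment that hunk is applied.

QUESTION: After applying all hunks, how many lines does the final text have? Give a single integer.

Hunk 1: at line 2 remove [udbc,tpdtm,iqo] add [opajs,pqox] -> 10 lines: qwu ysj uahau opajs pqox ishyz vxxtg fkst jfdr poa
Hunk 2: at line 8 remove [jfdr] add [kqwcp,rph,cusrv] -> 12 lines: qwu ysj uahau opajs pqox ishyz vxxtg fkst kqwcp rph cusrv poa
Hunk 3: at line 5 remove [ishyz] add [pra] -> 12 lines: qwu ysj uahau opajs pqox pra vxxtg fkst kqwcp rph cusrv poa
Hunk 4: at line 4 remove [pqox,pra,vxxtg] add [wrpx] -> 10 lines: qwu ysj uahau opajs wrpx fkst kqwcp rph cusrv poa
Hunk 5: at line 7 remove [rph,cusrv] add [lsyxe,xura] -> 10 lines: qwu ysj uahau opajs wrpx fkst kqwcp lsyxe xura poa
Final line count: 10

Answer: 10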